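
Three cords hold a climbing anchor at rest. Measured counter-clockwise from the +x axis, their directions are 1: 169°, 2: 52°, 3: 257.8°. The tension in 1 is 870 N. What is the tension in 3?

T_3 ≈ 1780 N

Resolve: ΣF_x = 870 cos 169° + T_2 cos 52° + T_3 cos 257.8° = 0.
        ΣF_y = 870 sin 169° + T_2 sin 52° + T_3 sin 257.8° = 0.
The known terms sum to (-854, 166) N, so 0.6157 T_2 − 0.2113 T_3 = 854 and 0.7880 T_2 − 0.9774 T_3 = -166.
Solving simultaneously: T_2 = 1998 N, T_3 = 1781 N.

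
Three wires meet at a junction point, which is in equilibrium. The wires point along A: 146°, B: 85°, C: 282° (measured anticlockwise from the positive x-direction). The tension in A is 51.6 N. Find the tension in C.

T_C ≈ 154 N

Resolve: ΣF_x = 51.6 cos 146° + T_B cos 85° + T_C cos 282° = 0.
        ΣF_y = 51.6 sin 146° + T_B sin 85° + T_C sin 282° = 0.
The known terms sum to (-42.78, 28.85) N, so 0.0872 T_B + 0.2079 T_C = 42.78 and 0.9962 T_B − 0.9781 T_C = -28.85.
Solving simultaneously: T_B = 122.6 N, T_C = 154.4 N.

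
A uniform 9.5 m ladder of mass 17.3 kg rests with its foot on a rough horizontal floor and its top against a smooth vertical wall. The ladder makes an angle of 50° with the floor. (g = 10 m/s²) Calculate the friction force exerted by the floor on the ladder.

f ≈ 72.6 N

Torques about the foot: N_wall · 9.5 sin 50° = 17.3×10×4.75 cos 50° → N_wall = 72.582 N.
ΣF_x = 0: f_floor = N_wall = 72.582 N.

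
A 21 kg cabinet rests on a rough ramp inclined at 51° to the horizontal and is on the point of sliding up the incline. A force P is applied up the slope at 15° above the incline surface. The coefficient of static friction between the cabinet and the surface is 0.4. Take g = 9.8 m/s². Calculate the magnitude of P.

On the verge of sliding up the incline, friction equals μN and acts down the slope.
Perpendicular: N + P sin 15° = W cos 51° = 129.5 N.
Along incline: P cos 15° = W sin 51° + μN  with W sin 51° = 159.9 N.
Solving the pair for P and N: P = 198 N, N = 78.27 N (and f = μN = 31.31 N).

P ≈ 198 N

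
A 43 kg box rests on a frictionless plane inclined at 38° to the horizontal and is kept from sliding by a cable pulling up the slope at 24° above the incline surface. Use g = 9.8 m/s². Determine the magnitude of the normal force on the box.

N ≈ 217 N

Take axes along and perpendicular to the incline. Weight components: W sin 38° = 259.4 N down-slope, W cos 38° = 332.1 N into the surface.
Along incline: T cos 24° = W sin 38° → T = 284 N.
Perpendicular: N = W cos 38° − T sin 24° = 216.6 N.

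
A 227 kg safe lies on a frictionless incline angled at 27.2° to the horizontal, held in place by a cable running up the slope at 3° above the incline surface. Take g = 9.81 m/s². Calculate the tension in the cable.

T ≈ 1020 N

Take axes along and perpendicular to the incline. Weight components: W sin 27.2° = 1018 N down-slope, W cos 27.2° = 1981 N into the surface.
Along incline: T cos 3° = W sin 27.2° → T = 1019 N.
Perpendicular: N = W cos 27.2° − T sin 3° = 1927 N.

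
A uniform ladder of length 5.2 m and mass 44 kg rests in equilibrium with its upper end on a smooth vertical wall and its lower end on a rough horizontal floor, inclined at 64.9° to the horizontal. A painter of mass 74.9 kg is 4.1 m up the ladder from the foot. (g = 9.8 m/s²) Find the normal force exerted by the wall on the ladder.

Torques about the foot: N_wall · 5.2 sin 64.9° = 44×9.8×2.6 cos 64.9° + 74.9×9.8×4.1 cos 64.9° → N_wall = 372.1 N.

N_wall ≈ 372 N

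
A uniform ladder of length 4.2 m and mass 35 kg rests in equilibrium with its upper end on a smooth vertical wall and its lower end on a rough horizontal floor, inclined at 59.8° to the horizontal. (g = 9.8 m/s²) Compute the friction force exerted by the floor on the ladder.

f ≈ 99.8 N

Torques about the foot: N_wall · 4.2 sin 59.8° = 35×9.8×2.1 cos 59.8° → N_wall = 99.815 N.
ΣF_x = 0: f_floor = N_wall = 99.815 N.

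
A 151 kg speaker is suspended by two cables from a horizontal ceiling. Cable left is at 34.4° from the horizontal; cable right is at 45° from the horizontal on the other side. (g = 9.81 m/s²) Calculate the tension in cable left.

Weight W = 151 × 9.81 = 1481 N acts straight down.
Horizontal: T_left cos 34.4° = T_right cos 45°  →  T_right = 1.167 T_left.
Vertical: T_left sin 34.4° + T_right sin 45° = 1481.
Substituting the horizontal relation into the vertical equation gives 1.39 T_left = 1481, so T_left = 1066 N.

T_left ≈ 1070 N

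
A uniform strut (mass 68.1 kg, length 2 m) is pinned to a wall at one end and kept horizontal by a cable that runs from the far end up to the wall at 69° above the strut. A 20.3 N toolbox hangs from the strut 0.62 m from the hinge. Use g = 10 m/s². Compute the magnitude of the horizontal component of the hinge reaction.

H_x ≈ 133 N

Take torques about the hinge: T sin 69° · 2 = 68.1×10×1 + 20.3×0.62 = 693.59 N·m.
So T = 693.59 / (0.9336 × 2) = 371.47 N.
ΣF_x = 0: H_x = T cos 69° = 133.12 N.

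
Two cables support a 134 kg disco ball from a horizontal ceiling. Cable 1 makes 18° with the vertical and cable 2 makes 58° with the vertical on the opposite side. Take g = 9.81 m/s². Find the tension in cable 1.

Angles from the horizontal: cable 1 is 90° − 18° = 72°, cable 2 is 90° − 58° = 32°.
Weight W = 134 × 9.81 = 1315 N acts straight down.
Horizontal: T_1 cos 72° = T_2 cos 32°  →  T_2 = 0.3644 T_1.
Vertical: T_1 sin 72° + T_2 sin 32° = 1315.
Substituting the horizontal relation into the vertical equation gives 1.144 T_1 = 1315, so T_1 = 1149 N.

T_1 ≈ 1150 N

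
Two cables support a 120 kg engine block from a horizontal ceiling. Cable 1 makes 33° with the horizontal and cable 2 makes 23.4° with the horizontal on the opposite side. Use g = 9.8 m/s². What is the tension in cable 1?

T_1 ≈ 1300 N

Weight W = 120 × 9.8 = 1176 N acts straight down.
Horizontal: T_1 cos 33° = T_2 cos 23.4°  →  T_2 = 0.9138 T_1.
Vertical: T_1 sin 33° + T_2 sin 23.4° = 1176.
Substituting the horizontal relation into the vertical equation gives 0.9076 T_1 = 1176, so T_1 = 1296 N.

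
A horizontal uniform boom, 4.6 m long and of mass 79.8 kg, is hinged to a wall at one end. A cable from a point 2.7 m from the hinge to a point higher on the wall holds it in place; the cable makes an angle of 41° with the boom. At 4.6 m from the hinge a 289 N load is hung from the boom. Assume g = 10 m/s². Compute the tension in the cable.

T ≈ 1790 N

Take torques about the hinge: T sin 41° · 2.7 = 79.8×10×2.3 + 289×4.6 = 3164.8 N·m.
So T = 3164.8 / (0.6561 × 2.7) = 1786.7 N.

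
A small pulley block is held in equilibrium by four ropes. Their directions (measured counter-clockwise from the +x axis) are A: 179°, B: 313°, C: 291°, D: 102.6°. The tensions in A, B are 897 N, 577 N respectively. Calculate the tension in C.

Resolve: ΣF_x = 897 cos 179° + 577 cos 313° + T_C cos 291° + T_D cos 102.6° = 0.
        ΣF_y = 897 sin 179° + 577 sin 313° + T_C sin 291° + T_D sin 102.6° = 0.
The known terms sum to (-503.4, -406.3) N, so 0.3584 T_C − 0.2181 T_D = 503.4 and -0.9336 T_C + 0.9759 T_D = 406.3.
Solving simultaneously: T_C = 3969 N, T_D = 4214 N.

T_C ≈ 3970 N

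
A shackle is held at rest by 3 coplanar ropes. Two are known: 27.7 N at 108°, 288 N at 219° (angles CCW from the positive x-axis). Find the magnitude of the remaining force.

F ≈ 279 N

Sum the known components: ΣF_x = -232.4 N, ΣF_y = -154.9 N.
For equilibrium the remaining force must supply (−ΣF_x, −ΣF_y) = (232.4, 154.9) N.
Magnitude = √((232.4)² + (154.9)²) = 279.3 N; direction = atan2(154.9, 232.4) = 33.7°.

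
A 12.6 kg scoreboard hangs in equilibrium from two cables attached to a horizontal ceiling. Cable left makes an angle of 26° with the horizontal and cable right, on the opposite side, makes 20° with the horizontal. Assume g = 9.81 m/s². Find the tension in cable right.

T_right ≈ 154 N

Weight W = 12.6 × 9.81 = 123.6 N acts straight down.
Horizontal: T_left cos 26° = T_right cos 20°  →  T_left = 1.046 T_right.
Vertical: T_left sin 26° + T_right sin 20° = 123.6.
Substituting the horizontal relation into the vertical equation gives 0.8003 T_right = 123.6, so T_right = 154.4 N.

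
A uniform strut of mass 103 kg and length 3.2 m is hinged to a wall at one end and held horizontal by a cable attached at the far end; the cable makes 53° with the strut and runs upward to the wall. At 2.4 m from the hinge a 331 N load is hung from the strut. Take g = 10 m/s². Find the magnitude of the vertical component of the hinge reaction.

|H_y| ≈ 598 N

Take torques about the hinge: T sin 53° · 3.2 = 103×10×1.6 + 331×2.4 = 2442.4 N·m.
So T = 2442.4 / (0.7986 × 3.2) = 955.69 N.
ΣF_y = 0: H_y = (103×10 + 331) − T sin 53° = 1361 − 763.25 = 597.75 N.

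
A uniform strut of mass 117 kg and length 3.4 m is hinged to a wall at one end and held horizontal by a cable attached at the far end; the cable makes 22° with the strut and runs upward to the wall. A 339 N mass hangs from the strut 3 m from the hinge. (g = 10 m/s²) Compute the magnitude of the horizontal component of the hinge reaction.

H_x ≈ 2190 N

Take torques about the hinge: T sin 22° · 3.4 = 117×10×1.7 + 339×3 = 3006 N·m.
So T = 3006 / (0.3746 × 3.4) = 2360.1 N.
ΣF_x = 0: H_x = T cos 22° = 2188.3 N.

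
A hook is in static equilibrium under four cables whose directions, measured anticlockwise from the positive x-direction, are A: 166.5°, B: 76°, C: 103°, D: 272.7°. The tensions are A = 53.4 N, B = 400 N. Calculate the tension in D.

Resolve: ΣF_x = 53.4 cos 166.5° + 400 cos 76° + T_C cos 103° + T_D cos 272.7° = 0.
        ΣF_y = 53.4 sin 166.5° + 400 sin 76° + T_C sin 103° + T_D sin 272.7° = 0.
The known terms sum to (44.84, 400.6) N, so -0.2250 T_C + 0.0471 T_D = -44.84 and 0.9744 T_C − 0.9989 T_D = -400.6.
Solving simultaneously: T_C = 356.1 N, T_D = 748.4 N.

T_D ≈ 748 N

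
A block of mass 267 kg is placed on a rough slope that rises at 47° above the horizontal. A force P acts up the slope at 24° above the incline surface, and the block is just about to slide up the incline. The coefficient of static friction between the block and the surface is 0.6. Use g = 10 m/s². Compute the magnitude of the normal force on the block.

On the verge of sliding up the incline, friction equals μN and acts down the slope.
Perpendicular: N + P sin 24° = W cos 47° = 1821 N.
Along incline: P cos 24° = W sin 47° + μN  with W sin 47° = 1953 N.
Solving the pair for P and N: P = 2631 N, N = 750.9 N (and f = μN = 450.6 N).

N ≈ 751 N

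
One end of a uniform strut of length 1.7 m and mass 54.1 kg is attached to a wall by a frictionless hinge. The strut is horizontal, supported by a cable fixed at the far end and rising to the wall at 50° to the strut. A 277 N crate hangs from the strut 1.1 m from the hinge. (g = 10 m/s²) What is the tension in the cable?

Take torques about the hinge: T sin 50° · 1.7 = 54.1×10×0.85 + 277×1.1 = 764.55 N·m.
So T = 764.55 / (0.7660 × 1.7) = 587.09 N.

T ≈ 587 N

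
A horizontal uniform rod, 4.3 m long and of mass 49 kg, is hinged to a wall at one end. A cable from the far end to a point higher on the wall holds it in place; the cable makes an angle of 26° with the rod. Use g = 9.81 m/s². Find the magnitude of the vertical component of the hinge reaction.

Take torques about the hinge: T sin 26° · 4.3 = 49×9.81×2.15 = 1033.5 N·m.
So T = 1033.5 / (0.4384 × 4.3) = 548.27 N.
ΣF_y = 0: H_y = (49×9.81) − T sin 26° = 480.69 − 240.35 = 240.34 N.

|H_y| ≈ 240 N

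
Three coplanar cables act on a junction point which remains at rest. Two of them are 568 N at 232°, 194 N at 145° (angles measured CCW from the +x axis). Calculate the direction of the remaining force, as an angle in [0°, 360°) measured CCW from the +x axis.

Sum the known components: ΣF_x = -508.6 N, ΣF_y = -336.3 N.
For equilibrium the remaining force must supply (−ΣF_x, −ΣF_y) = (508.6, 336.3) N.
Magnitude = √((508.6)² + (336.3)²) = 609.7 N; direction = atan2(336.3, 508.6) = 33.5°.

θ ≈ 33.5°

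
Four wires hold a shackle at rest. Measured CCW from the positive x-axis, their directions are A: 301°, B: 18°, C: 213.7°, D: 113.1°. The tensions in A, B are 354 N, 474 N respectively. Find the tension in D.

T_D ≈ 490 N

Resolve: ΣF_x = 354 cos 301° + 474 cos 18° + T_C cos 213.7° + T_D cos 113.1° = 0.
        ΣF_y = 354 sin 301° + 474 sin 18° + T_C sin 213.7° + T_D sin 113.1° = 0.
The known terms sum to (633.1, -157) N, so -0.8320 T_C − 0.3923 T_D = -633.1 and -0.5548 T_C + 0.9198 T_D = 157.
Solving simultaneously: T_C = 529.8 N, T_D = 490.2 N.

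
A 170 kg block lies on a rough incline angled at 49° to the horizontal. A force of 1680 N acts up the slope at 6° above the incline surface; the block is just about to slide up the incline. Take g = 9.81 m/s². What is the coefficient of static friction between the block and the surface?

On the verge of sliding up the incline, friction is at its maximum μN and acts down the slope.
Perpendicular to incline: N = W cos 49° − P sin 6° = 1094 − 175.6 = 918.5 N.
Along incline: P cos 6° − μN = W sin 49° → μ = −(W sin 49° − P cos 6°) / N = 0.4487.

μ ≈ 0.449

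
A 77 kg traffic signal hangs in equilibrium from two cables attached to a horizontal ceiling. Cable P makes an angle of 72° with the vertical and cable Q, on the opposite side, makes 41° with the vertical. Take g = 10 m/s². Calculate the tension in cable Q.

Angles from the horizontal: cable P is 90° − 72° = 18°, cable Q is 90° − 41° = 49°.
Weight W = 77 × 10 = 770 N acts straight down.
Horizontal: T_P cos 18° = T_Q cos 49°  →  T_P = 0.6898 T_Q.
Vertical: T_P sin 18° + T_Q sin 49° = 770.
Substituting the horizontal relation into the vertical equation gives 0.9679 T_Q = 770, so T_Q = 795.6 N.

T_Q ≈ 796 N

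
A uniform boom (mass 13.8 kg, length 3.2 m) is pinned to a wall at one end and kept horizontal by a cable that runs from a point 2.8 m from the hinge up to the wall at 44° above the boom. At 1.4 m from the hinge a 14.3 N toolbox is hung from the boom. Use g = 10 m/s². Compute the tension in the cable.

Take torques about the hinge: T sin 44° · 2.8 = 13.8×10×1.6 + 14.3×1.4 = 240.82 N·m.
So T = 240.82 / (0.6947 × 2.8) = 123.81 N.

T ≈ 124 N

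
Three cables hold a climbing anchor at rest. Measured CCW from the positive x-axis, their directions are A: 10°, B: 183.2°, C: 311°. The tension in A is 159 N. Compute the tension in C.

T_C ≈ 23.8 N

Resolve: ΣF_x = 159 cos 10° + T_B cos 183.2° + T_C cos 311° = 0.
        ΣF_y = 159 sin 10° + T_B sin 183.2° + T_C sin 311° = 0.
The known terms sum to (156.6, 27.61) N, so -0.9984 T_B + 0.6561 T_C = -156.6 and -0.0558 T_B − 0.7547 T_C = -27.61.
Solving simultaneously: T_B = 172.5 N, T_C = 23.83 N.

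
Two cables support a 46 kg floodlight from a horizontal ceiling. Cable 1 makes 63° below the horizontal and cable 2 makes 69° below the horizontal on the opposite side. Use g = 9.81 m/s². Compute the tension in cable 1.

T_1 ≈ 218 N

Weight W = 46 × 9.81 = 451.3 N acts straight down.
Horizontal: T_1 cos 63° = T_2 cos 69°  →  T_2 = 1.267 T_1.
Vertical: T_1 sin 63° + T_2 sin 69° = 451.3.
Substituting the horizontal relation into the vertical equation gives 2.074 T_1 = 451.3, so T_1 = 217.6 N.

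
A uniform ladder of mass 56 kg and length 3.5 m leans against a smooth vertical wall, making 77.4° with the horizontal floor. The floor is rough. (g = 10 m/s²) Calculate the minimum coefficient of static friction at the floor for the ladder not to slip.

μ_min ≈ 0.112

ΣF_y = 0: N_floor = 56×10 = 560 N.
Torques about the foot: N_wall · 3.5 sin 77.4° = 56×10×1.75 cos 77.4° → N_wall = 62.587 N.
ΣF_x = 0: f_floor = N_wall = 62.587 N.
μ_min = f_floor / N_floor = 62.587 / 560 = 0.1118.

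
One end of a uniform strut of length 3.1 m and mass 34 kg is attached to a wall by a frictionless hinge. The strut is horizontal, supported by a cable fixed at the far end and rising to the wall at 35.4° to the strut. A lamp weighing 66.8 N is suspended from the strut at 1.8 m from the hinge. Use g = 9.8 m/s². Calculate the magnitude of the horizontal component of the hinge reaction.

Take torques about the hinge: T sin 35.4° · 3.1 = 34×9.8×1.55 + 66.8×1.8 = 636.7 N·m.
So T = 636.7 / (0.5793 × 3.1) = 354.56 N.
ΣF_x = 0: H_x = T cos 35.4° = 289.01 N.

H_x ≈ 289 N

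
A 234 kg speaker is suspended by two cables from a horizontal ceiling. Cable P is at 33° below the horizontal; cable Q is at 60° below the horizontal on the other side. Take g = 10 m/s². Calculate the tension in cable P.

T_P ≈ 1170 N

Weight W = 234 × 10 = 2340 N acts straight down.
Horizontal: T_P cos 33° = T_Q cos 60°  →  T_Q = 1.677 T_P.
Vertical: T_P sin 33° + T_Q sin 60° = 2340.
Substituting the horizontal relation into the vertical equation gives 1.997 T_P = 2340, so T_P = 1172 N.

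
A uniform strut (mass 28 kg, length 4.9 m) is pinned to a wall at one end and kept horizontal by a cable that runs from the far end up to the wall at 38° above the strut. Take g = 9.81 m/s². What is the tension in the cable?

Take torques about the hinge: T sin 38° · 4.9 = 28×9.81×2.45 = 672.97 N·m.
So T = 672.97 / (0.6157 × 4.9) = 223.08 N.

T ≈ 223 N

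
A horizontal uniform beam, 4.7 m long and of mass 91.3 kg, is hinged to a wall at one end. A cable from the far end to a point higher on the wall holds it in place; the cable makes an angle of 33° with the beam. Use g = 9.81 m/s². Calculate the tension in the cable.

T ≈ 822 N

Take torques about the hinge: T sin 33° · 4.7 = 91.3×9.81×2.35 = 2104.8 N·m.
So T = 2104.8 / (0.5446 × 4.7) = 822.24 N.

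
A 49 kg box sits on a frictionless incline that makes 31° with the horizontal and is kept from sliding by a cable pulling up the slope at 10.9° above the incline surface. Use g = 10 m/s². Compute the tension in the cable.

T ≈ 257 N

Take axes along and perpendicular to the incline. Weight components: W sin 31° = 252.4 N down-slope, W cos 31° = 420 N into the surface.
Along incline: T cos 10.9° = W sin 31° → T = 257 N.
Perpendicular: N = W cos 31° − T sin 10.9° = 371.4 N.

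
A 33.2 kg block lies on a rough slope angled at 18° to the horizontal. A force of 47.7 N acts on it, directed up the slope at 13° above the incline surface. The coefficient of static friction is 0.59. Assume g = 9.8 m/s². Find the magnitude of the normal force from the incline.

Axes along / perpendicular to the incline. W sin 18° = 100.5 N down-slope; W cos 18° = 309.4 N into the surface.
Perpendicular: N = W cos 18° − P sin 13° = 309.4 − 10.73 = 298.7 N.
Along incline: P cos 13° + f = W sin 18° (friction acts up-slope) → f = 100.5 − 46.48 = 54.06 N.
|f| = 54.06 N ≤ μN = 176.2 N, so the block is indeed static.

N ≈ 299 N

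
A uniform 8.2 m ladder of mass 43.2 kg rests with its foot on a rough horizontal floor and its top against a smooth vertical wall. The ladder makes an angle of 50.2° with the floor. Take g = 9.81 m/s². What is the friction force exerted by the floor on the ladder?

Torques about the foot: N_wall · 8.2 sin 50.2° = 43.2×9.81×4.1 cos 50.2° → N_wall = 176.55 N.
ΣF_x = 0: f_floor = N_wall = 176.55 N.

f ≈ 177 N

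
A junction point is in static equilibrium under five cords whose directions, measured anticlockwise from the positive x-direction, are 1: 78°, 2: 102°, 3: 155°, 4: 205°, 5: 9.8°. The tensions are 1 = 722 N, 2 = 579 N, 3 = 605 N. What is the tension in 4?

Resolve: ΣF_x = 722 cos 78° + 579 cos 102° + 605 cos 155° + T_4 cos 205° + T_5 cos 9.8° = 0.
        ΣF_y = 722 sin 78° + 579 sin 102° + 605 sin 155° + T_4 sin 205° + T_5 sin 9.8° = 0.
The known terms sum to (-518.6, 1528) N, so -0.9063 T_4 + 0.9854 T_5 = 518.6 and -0.4226 T_4 + 0.1702 T_5 = -1528.
Solving simultaneously: T_4 = 6080 N, T_5 = 6119 N.

T_4 ≈ 6080 N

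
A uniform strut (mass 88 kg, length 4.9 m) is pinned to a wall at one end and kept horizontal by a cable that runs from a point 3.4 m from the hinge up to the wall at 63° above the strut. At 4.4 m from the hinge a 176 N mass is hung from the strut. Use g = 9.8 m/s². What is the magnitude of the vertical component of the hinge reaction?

|H_y| ≈ 189 N

Take torques about the hinge: T sin 63° · 3.4 = 88×9.8×2.45 + 176×4.4 = 2887.3 N·m.
So T = 2887.3 / (0.8910 × 3.4) = 953.08 N.
ΣF_y = 0: H_y = (88×9.8 + 176) − T sin 63° = 1038.4 − 849.2 = 189.2 N.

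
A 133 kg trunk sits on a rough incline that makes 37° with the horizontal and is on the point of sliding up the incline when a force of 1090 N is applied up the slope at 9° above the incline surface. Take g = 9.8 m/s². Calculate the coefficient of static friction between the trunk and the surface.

On the verge of sliding up the incline, friction is at its maximum μN and acts down the slope.
Perpendicular to incline: N = W cos 37° − P sin 9° = 1041 − 170.5 = 870.4 N.
Along incline: P cos 9° − μN = W sin 37° → μ = −(W sin 37° − P cos 9°) / N = 0.3357.

μ ≈ 0.336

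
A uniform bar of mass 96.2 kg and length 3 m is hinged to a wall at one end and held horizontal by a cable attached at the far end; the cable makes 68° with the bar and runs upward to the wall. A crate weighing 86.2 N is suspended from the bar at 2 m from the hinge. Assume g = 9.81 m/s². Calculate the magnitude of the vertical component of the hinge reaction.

Take torques about the hinge: T sin 68° · 3 = 96.2×9.81×1.5 + 86.2×2 = 1588 N·m.
So T = 1588 / (0.9272 × 3) = 570.9 N.
ΣF_y = 0: H_y = (96.2×9.81 + 86.2) − T sin 68° = 1029.9 − 529.33 = 500.59 N.

|H_y| ≈ 501 N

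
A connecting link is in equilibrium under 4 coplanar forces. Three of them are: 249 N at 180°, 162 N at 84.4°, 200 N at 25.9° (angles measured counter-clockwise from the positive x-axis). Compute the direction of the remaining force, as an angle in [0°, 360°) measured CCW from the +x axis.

Sum the known components: ΣF_x = -53.28 N, ΣF_y = 248.6 N.
For equilibrium the remaining force must supply (−ΣF_x, −ΣF_y) = (53.28, -248.6) N.
Magnitude = √((53.28)² + (-248.6)²) = 254.2 N; direction = atan2(-248.6, 53.28) = 282.1°.

θ ≈ 282°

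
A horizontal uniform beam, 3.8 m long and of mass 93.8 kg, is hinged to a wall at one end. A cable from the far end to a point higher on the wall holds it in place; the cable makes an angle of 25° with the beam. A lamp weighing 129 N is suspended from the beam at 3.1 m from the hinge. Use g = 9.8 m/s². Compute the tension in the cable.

T ≈ 1340 N

Take torques about the hinge: T sin 25° · 3.8 = 93.8×9.8×1.9 + 129×3.1 = 2146.5 N·m.
So T = 2146.5 / (0.4226 × 3.8) = 1336.6 N.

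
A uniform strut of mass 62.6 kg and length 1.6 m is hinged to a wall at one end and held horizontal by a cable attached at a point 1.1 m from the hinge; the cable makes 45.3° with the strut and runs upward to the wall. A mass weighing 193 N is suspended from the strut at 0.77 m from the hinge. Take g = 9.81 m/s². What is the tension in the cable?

Take torques about the hinge: T sin 45.3° · 1.1 = 62.6×9.81×0.8 + 193×0.77 = 639.89 N·m.
So T = 639.89 / (0.7108 × 1.1) = 818.41 N.

T ≈ 818 N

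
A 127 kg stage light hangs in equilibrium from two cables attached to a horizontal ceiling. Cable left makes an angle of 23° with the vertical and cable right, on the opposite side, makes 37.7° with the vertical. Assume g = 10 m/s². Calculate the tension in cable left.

Angles from the horizontal: cable left is 90° − 23° = 67°, cable right is 90° − 37.7° = 52.3°.
Weight W = 127 × 10 = 1270 N acts straight down.
Horizontal: T_left cos 67° = T_right cos 52.3°  →  T_right = 0.6389 T_left.
Vertical: T_left sin 67° + T_right sin 52.3° = 1270.
Substituting the horizontal relation into the vertical equation gives 1.426 T_left = 1270, so T_left = 890.6 N.

T_left ≈ 891 N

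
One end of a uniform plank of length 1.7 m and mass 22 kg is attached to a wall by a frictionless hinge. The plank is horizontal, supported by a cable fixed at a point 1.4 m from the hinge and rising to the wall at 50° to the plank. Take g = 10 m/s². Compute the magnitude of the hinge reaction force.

|H| ≈ 142 N

Take torques about the hinge: T sin 50° · 1.4 = 22×10×0.85 = 187 N·m.
So T = 187 / (0.7660 × 1.4) = 174.37 N.
ΣF_x = 0: H_x = T cos 50° = 112.08 N.
ΣF_y = 0: H_y = (22×10) − T sin 50° = 220 − 133.57 = 86.429 N.
|H| = √(H_x² + H_y²) = √((112.08)² + (86.429)²) = 141.53 N.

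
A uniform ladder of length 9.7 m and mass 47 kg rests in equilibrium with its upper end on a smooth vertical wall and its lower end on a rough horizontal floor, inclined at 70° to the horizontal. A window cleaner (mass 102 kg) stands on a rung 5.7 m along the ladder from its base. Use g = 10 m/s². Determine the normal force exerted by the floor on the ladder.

ΣF_y = 0: N_floor = 47×10 + 102×10 = 1490 N.

N_floor ≈ 1490 N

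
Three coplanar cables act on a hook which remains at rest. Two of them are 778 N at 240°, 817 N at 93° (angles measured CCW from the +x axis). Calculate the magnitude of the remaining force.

Sum the known components: ΣF_x = -431.8 N, ΣF_y = 142.1 N.
For equilibrium the remaining force must supply (−ΣF_x, −ΣF_y) = (431.8, -142.1) N.
Magnitude = √((431.8)² + (-142.1)²) = 454.5 N; direction = atan2(-142.1, 431.8) = 341.8°.

F ≈ 455 N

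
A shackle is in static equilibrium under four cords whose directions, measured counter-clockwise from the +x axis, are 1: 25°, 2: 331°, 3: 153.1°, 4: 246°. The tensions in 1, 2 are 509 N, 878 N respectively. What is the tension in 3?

Resolve: ΣF_x = 509 cos 25° + 878 cos 331° + T_3 cos 153.1° + T_4 cos 246° = 0.
        ΣF_y = 509 sin 25° + 878 sin 331° + T_3 sin 153.1° + T_4 sin 246° = 0.
The known terms sum to (1229, -210.6) N, so -0.8918 T_3 − 0.4067 T_4 = -1229 and 0.4524 T_3 − 0.9135 T_4 = 210.6.
Solving simultaneously: T_3 = 1210 N, T_4 = 368.8 N.

T_3 ≈ 1210 N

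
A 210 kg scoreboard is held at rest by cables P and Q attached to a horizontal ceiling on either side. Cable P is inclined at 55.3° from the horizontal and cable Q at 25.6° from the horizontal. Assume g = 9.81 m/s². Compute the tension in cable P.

T_P ≈ 1880 N

Weight W = 210 × 9.81 = 2060 N acts straight down.
Horizontal: T_P cos 55.3° = T_Q cos 25.6°  →  T_Q = 0.6312 T_P.
Vertical: T_P sin 55.3° + T_Q sin 25.6° = 2060.
Substituting the horizontal relation into the vertical equation gives 1.095 T_P = 2060, so T_P = 1882 N.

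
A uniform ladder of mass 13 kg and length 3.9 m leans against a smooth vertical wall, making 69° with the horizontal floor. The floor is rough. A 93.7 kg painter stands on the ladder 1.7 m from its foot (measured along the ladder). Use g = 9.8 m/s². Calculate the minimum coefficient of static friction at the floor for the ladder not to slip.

ΣF_y = 0: N_floor = 13×9.8 + 93.7×9.8 = 1045.7 N.
Torques about the foot: N_wall · 3.9 sin 69° = 13×9.8×1.95 cos 69° + 93.7×9.8×1.7 cos 69° → N_wall = 178.1 N.
ΣF_x = 0: f_floor = N_wall = 178.1 N.
μ_min = f_floor / N_floor = 178.1 / 1045.7 = 0.1703.

μ_min ≈ 0.170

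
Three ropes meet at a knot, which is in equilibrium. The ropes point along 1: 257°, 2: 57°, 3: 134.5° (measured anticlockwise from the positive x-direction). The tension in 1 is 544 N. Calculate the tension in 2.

Resolve: ΣF_x = 544 cos 257° + T_2 cos 57° + T_3 cos 134.5° = 0.
        ΣF_y = 544 sin 257° + T_2 sin 57° + T_3 sin 134.5° = 0.
The known terms sum to (-122.4, -530.1) N, so 0.5446 T_2 − 0.7009 T_3 = 122.4 and 0.8387 T_2 + 0.7133 T_3 = 530.1.
Solving simultaneously: T_2 = 469.9 N, T_3 = 190.6 N.

T_2 ≈ 470 N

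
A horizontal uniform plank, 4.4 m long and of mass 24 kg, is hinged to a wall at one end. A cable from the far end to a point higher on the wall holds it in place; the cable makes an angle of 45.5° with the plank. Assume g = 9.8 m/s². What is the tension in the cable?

T ≈ 165 N

Take torques about the hinge: T sin 45.5° · 4.4 = 24×9.8×2.2 = 517.44 N·m.
So T = 517.44 / (0.7133 × 4.4) = 164.88 N.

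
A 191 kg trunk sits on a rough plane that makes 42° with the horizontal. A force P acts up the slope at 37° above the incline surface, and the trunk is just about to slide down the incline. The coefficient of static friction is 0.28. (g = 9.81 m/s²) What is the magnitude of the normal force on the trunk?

On the verge of sliding down the incline, friction equals μN and acts up the slope.
Perpendicular: N + P sin 37° = W cos 42° = 1392 N.
Along incline: P cos 37° + μN = W sin 42° with W sin 42° = 1254 N.
Solving the pair for P and N: P = 1371 N, N = 567.4 N (and f = μN = 158.9 N).

N ≈ 567 N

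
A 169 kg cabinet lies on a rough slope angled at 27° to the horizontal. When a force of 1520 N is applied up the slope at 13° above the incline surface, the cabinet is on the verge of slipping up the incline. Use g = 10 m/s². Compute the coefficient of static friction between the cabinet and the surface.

μ ≈ 0.613

On the verge of sliding up the incline, friction is at its maximum μN and acts down the slope.
Perpendicular to incline: N = W cos 27° − P sin 13° = 1506 − 341.9 = 1164 N.
Along incline: P cos 13° − μN = W sin 27° → μ = −(W sin 27° − P cos 13°) / N = 0.6133.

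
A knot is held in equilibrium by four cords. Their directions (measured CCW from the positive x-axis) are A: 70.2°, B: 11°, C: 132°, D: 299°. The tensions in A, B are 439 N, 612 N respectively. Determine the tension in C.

T_C ≈ 4060 N

Resolve: ΣF_x = 439 cos 70.2° + 612 cos 11° + T_C cos 132° + T_D cos 299° = 0.
        ΣF_y = 439 sin 70.2° + 612 sin 11° + T_C sin 132° + T_D sin 299° = 0.
The known terms sum to (749.5, 529.8) N, so -0.6691 T_C + 0.4848 T_D = -749.5 and 0.7431 T_C − 0.8746 T_D = -529.8.
Solving simultaneously: T_C = 4056 N, T_D = 4052 N.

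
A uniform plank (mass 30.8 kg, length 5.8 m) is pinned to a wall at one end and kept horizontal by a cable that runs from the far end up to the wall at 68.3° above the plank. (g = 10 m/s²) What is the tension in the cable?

Take torques about the hinge: T sin 68.3° · 5.8 = 30.8×10×2.9 = 893.2 N·m.
So T = 893.2 / (0.9291 × 5.8) = 165.75 N.

T ≈ 166 N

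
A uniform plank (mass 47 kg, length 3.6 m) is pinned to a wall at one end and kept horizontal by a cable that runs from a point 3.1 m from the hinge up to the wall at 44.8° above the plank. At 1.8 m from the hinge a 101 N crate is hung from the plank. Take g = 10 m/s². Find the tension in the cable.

T ≈ 471 N

Take torques about the hinge: T sin 44.8° · 3.1 = 47×10×1.8 + 101×1.8 = 1027.8 N·m.
So T = 1027.8 / (0.7046 × 3.1) = 470.53 N.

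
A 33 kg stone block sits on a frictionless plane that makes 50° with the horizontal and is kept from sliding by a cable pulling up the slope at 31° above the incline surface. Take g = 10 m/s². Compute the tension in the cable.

Take axes along and perpendicular to the incline. Weight components: W sin 50° = 252.8 N down-slope, W cos 50° = 212.1 N into the surface.
Along incline: T cos 31° = W sin 50° → T = 294.9 N.
Perpendicular: N = W cos 50° − T sin 31° = 60.23 N.

T ≈ 295 N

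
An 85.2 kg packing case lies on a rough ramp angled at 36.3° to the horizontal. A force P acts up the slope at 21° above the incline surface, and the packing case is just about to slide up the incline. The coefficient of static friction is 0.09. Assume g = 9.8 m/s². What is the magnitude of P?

On the verge of sliding up the incline, friction equals μN and acts down the slope.
Perpendicular: N + P sin 21° = W cos 36.3° = 672.9 N.
Along incline: P cos 21° = W sin 36.3° + μN  with W sin 36.3° = 494.3 N.
Solving the pair for P and N: P = 574.5 N, N = 467 N (and f = μN = 42.03 N).

P ≈ 574 N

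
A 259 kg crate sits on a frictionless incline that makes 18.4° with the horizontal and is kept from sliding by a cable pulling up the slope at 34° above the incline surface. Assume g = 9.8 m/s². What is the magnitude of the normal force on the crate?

Take axes along and perpendicular to the incline. Weight components: W sin 18.4° = 801.2 N down-slope, W cos 18.4° = 2408 N into the surface.
Along incline: T cos 34° = W sin 18.4° → T = 966.4 N.
Perpendicular: N = W cos 18.4° − T sin 34° = 1868 N.

N ≈ 1870 N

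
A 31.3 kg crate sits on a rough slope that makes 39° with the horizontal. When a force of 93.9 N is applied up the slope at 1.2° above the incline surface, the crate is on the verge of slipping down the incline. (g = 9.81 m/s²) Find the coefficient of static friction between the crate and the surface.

μ ≈ 0.420

On the verge of sliding down the incline, friction is at its maximum μN and acts up the slope.
Perpendicular to incline: N = W cos 39° − P sin 1.2° = 238.6 − 1.966 = 236.7 N.
Along incline: P cos 1.2° + μN = W sin 39° → μ = (W sin 39° − P cos 1.2°) / N = 0.4198.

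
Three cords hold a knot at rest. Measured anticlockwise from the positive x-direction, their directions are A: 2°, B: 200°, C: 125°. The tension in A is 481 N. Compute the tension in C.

Resolve: ΣF_x = 481 cos 2° + T_B cos 200° + T_C cos 125° = 0.
        ΣF_y = 481 sin 2° + T_B sin 200° + T_C sin 125° = 0.
The known terms sum to (480.7, 16.79) N, so -0.9397 T_B − 0.5736 T_C = -480.7 and -0.3420 T_B + 0.8192 T_C = -16.79.
Solving simultaneously: T_B = 417.6 N, T_C = 153.9 N.

T_C ≈ 154 N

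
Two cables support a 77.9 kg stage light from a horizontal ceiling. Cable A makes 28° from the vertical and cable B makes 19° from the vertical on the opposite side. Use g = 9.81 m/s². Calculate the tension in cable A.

T_A ≈ 340 N

Angles from the horizontal: cable A is 90° − 28° = 62°, cable B is 90° − 19° = 71°.
Weight W = 77.9 × 9.81 = 764.2 N acts straight down.
Horizontal: T_A cos 62° = T_B cos 71°  →  T_B = 1.442 T_A.
Vertical: T_A sin 62° + T_B sin 71° = 764.2.
Substituting the horizontal relation into the vertical equation gives 2.246 T_A = 764.2, so T_A = 340.2 N.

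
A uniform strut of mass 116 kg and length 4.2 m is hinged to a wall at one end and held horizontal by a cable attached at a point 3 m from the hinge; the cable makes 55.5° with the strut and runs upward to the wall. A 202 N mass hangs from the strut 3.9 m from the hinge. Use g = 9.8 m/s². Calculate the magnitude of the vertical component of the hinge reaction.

|H_y| ≈ 280 N

Take torques about the hinge: T sin 55.5° · 3 = 116×9.8×2.1 + 202×3.9 = 3175.1 N·m.
So T = 3175.1 / (0.8241 × 3) = 1284.2 N.
ΣF_y = 0: H_y = (116×9.8 + 202) − T sin 55.5° = 1338.8 − 1058.4 = 280.44 N.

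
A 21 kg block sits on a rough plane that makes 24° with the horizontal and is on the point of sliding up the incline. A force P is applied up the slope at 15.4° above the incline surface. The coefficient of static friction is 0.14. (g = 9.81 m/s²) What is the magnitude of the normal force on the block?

On the verge of sliding up the incline, friction equals μN and acts down the slope.
Perpendicular: N + P sin 15.4° = W cos 24° = 188.2 N.
Along incline: P cos 15.4° = W sin 24° + μN  with W sin 24° = 83.79 N.
Solving the pair for P and N: P = 110 N, N = 159 N (and f = μN = 22.26 N).

N ≈ 159 N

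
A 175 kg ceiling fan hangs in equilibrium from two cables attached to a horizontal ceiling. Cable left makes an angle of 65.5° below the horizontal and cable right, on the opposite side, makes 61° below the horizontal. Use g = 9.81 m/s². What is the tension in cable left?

T_left ≈ 1040 N

Weight W = 175 × 9.81 = 1717 N acts straight down.
Horizontal: T_left cos 65.5° = T_right cos 61°  →  T_right = 0.8554 T_left.
Vertical: T_left sin 65.5° + T_right sin 61° = 1717.
Substituting the horizontal relation into the vertical equation gives 1.658 T_left = 1717, so T_left = 1035 N.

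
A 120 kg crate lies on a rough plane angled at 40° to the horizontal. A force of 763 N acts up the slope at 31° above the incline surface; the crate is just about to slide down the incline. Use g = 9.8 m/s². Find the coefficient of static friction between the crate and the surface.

μ ≈ 0.201

On the verge of sliding down the incline, friction is at its maximum μN and acts up the slope.
Perpendicular to incline: N = W cos 40° − P sin 31° = 900.9 − 393 = 507.9 N.
Along incline: P cos 31° + μN = W sin 40° → μ = (W sin 40° − P cos 31°) / N = 0.2006.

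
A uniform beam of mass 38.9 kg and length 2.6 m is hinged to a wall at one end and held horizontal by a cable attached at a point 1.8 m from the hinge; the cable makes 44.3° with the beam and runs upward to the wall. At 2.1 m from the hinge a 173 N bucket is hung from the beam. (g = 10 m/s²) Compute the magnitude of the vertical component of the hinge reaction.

Take torques about the hinge: T sin 44.3° · 1.8 = 38.9×10×1.3 + 173×2.1 = 869 N·m.
So T = 869 / (0.6984 × 1.8) = 691.25 N.
ΣF_y = 0: H_y = (38.9×10 + 173) − T sin 44.3° = 562 − 482.78 = 79.222 N.

|H_y| ≈ 79.2 N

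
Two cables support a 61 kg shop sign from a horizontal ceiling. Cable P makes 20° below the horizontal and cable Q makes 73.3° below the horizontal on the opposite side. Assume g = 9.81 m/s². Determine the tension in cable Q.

T_Q ≈ 563 N

Weight W = 61 × 9.81 = 598.4 N acts straight down.
Horizontal: T_P cos 20° = T_Q cos 73.3°  →  T_P = 0.3058 T_Q.
Vertical: T_P sin 20° + T_Q sin 73.3° = 598.4.
Substituting the horizontal relation into the vertical equation gives 1.062 T_Q = 598.4, so T_Q = 563.3 N.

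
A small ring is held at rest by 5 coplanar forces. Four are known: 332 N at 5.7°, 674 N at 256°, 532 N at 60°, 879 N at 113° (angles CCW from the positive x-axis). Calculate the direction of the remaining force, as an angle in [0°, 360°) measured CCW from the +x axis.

Sum the known components: ΣF_x = 89.85 N, ΣF_y = 648.8 N.
For equilibrium the remaining force must supply (−ΣF_x, −ΣF_y) = (-89.85, -648.8) N.
Magnitude = √((-89.85)² + (-648.8)²) = 655 N; direction = atan2(-648.8, -89.85) = 262.1°.

θ ≈ 262°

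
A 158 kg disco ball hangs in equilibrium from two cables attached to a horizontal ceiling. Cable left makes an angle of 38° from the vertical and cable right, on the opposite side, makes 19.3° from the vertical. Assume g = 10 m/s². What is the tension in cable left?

T_left ≈ 621 N

Angles from the horizontal: cable left is 90° − 38° = 52°, cable right is 90° − 19.3° = 70.7°.
Weight W = 158 × 10 = 1580 N acts straight down.
Horizontal: T_left cos 52° = T_right cos 70.7°  →  T_right = 1.863 T_left.
Vertical: T_left sin 52° + T_right sin 70.7° = 1580.
Substituting the horizontal relation into the vertical equation gives 2.546 T_left = 1580, so T_left = 620.6 N.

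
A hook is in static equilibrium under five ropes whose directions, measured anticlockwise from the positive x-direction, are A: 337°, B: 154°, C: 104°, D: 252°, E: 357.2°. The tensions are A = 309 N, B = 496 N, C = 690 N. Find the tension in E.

T_E ≈ 569 N

Resolve: ΣF_x = 309 cos 337° + 496 cos 154° + 690 cos 104° + T_D cos 252° + T_E cos 357.2° = 0.
        ΣF_y = 309 sin 337° + 496 sin 154° + 690 sin 104° + T_D sin 252° + T_E sin 357.2° = 0.
The known terms sum to (-328.3, 766.2) N, so -0.3090 T_D + 0.9988 T_E = 328.3 and -0.9511 T_D − 0.0488 T_E = -766.2.
Solving simultaneously: T_D = 776.4 N, T_E = 568.9 N.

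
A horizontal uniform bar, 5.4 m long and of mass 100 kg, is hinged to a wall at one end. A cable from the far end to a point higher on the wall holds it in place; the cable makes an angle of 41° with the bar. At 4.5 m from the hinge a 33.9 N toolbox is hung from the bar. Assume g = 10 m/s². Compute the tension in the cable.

T ≈ 805 N

Take torques about the hinge: T sin 41° · 5.4 = 100×10×2.7 + 33.9×4.5 = 2852.6 N·m.
So T = 2852.6 / (0.6561 × 5.4) = 805.19 N.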